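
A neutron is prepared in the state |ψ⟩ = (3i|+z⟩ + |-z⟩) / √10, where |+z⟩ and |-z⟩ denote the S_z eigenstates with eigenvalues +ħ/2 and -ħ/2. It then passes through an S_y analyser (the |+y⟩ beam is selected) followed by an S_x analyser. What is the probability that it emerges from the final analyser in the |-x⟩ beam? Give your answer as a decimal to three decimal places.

First analyser (S_y): P(|+y⟩) = |⟨+y|ψ⟩|² = 4/20.
After stage 1 the state is |+y⟩; P(|-x⟩) = |⟨-x|+y⟩|² = 1/2.
Joint probability = 4/20 × 1/2 = 0.100.

0.100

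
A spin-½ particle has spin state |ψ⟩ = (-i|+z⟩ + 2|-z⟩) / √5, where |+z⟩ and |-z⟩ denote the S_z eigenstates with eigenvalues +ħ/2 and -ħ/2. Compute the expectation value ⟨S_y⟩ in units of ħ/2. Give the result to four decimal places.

⟨σ_y⟩ = 2 Im(a* b)/(|a|²+|b|²) with a = -i, b = 2.
a* b = 2i, so ⟨σ_y⟩ = 4/5.
⟨S_y⟩ = (ħ/2)·⟨σ_y⟩.

0.8000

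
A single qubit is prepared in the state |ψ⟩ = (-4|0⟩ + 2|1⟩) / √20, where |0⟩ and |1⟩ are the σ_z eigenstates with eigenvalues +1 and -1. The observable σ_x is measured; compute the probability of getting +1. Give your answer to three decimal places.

|+x⟩ = (|0⟩ + |1⟩)/√2, so ⟨+x|ψ⟩ = (-2) / (√2·√20).
P = |-2|² / 40 = 4/40.

0.100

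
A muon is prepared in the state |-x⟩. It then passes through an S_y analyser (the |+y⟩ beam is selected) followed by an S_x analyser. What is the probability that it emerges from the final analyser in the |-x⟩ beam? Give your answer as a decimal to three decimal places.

First analyser (S_y): from |-x⟩, P(|+y⟩) = 1/2.
After stage 1 the state is |+y⟩; P(|-x⟩) = |⟨-x|+y⟩|² = 1/2.
Joint probability = 1/2 × 1/2 = 0.250.

0.250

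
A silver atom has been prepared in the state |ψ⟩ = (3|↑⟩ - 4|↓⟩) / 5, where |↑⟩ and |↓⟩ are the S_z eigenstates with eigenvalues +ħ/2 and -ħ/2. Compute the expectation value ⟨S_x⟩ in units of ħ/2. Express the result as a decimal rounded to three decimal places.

-0.960

⟨σ_x⟩ = 2 Re(a* b)/(|a|²+|b|²) with a = 3, b = -4.
a* b = -12, so ⟨σ_x⟩ = -24/25.
⟨S_x⟩ = (ħ/2)·⟨σ_x⟩.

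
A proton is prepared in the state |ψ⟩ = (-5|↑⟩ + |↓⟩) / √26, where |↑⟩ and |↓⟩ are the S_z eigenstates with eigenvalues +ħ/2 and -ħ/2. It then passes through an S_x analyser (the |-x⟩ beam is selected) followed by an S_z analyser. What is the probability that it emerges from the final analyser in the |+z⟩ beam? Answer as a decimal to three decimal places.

0.346

First analyser (S_x): P(|-x⟩) = |⟨-x|ψ⟩|² = 36/52.
After stage 1 the state is |-x⟩; P(|+z⟩) = |⟨+z|-x⟩|² = 1/2.
Joint probability = 36/52 × 1/2 = 0.346.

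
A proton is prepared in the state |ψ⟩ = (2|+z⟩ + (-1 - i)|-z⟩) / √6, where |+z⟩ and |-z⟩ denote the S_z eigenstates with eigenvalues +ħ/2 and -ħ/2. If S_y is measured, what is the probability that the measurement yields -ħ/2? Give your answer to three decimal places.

0.833

|-y⟩ = (|+z⟩ - i|-z⟩)/√2, so ⟨-y|ψ⟩ = (3 - i) / (√2·√6).
P = |3 - i|² / 12 = 10/12.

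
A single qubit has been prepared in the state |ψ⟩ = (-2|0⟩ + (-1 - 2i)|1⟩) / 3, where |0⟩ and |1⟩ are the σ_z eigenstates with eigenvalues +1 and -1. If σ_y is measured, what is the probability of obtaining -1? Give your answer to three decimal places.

|-y⟩ = (|0⟩ - i|1⟩)/√2, so ⟨-y|ψ⟩ = (-i) / (√2·3).
P = |-i|² / 18 = 1/18.

0.056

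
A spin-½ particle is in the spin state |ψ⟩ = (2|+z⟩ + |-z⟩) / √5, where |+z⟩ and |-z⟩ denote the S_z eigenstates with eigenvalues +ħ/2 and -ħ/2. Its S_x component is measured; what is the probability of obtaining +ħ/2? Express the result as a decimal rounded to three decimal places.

0.900

|+x⟩ = (|+z⟩ + |-z⟩)/√2, so ⟨+x|ψ⟩ = (3) / (√2·√5).
P = |3|² / 10 = 9/10.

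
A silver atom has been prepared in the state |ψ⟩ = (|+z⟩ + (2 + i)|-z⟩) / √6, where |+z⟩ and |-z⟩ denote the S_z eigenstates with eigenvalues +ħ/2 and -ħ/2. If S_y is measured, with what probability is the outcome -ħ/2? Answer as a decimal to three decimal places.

0.333

|-y⟩ = (|+z⟩ - i|-z⟩)/√2, so ⟨-y|ψ⟩ = (2i) / (√2·√6).
P = |2i|² / 12 = 4/12.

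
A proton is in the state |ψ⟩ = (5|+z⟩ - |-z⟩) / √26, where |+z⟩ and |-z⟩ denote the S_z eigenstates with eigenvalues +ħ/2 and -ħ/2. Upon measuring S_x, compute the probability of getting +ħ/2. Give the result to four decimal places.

0.3077

|+x⟩ = (|+z⟩ + |-z⟩)/√2, so ⟨+x|ψ⟩ = (4) / (√2·√26).
P = |4|² / 52 = 16/52.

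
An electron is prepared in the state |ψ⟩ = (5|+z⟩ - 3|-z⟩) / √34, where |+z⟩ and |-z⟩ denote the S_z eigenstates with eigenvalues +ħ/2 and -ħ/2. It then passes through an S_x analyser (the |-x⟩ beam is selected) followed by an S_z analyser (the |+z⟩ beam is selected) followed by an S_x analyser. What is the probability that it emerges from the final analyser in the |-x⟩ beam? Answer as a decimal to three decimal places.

First analyser (S_x): P(|-x⟩) = |⟨-x|ψ⟩|² = 64/68.
After stage 1 the state is |-x⟩; P(|+z⟩) = |⟨+z|-x⟩|² = 1/2.
After stage 2 the state is |+z⟩; P(|-x⟩) = |⟨-x|+z⟩|² = 1/2.
Joint probability = 64/68 × 1/2 × 1/2 = 0.235.

0.235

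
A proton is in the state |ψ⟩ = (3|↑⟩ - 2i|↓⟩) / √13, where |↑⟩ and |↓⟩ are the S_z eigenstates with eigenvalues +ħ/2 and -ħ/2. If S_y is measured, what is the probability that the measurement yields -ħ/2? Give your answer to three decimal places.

|-y⟩ = (|↑⟩ - i|↓⟩)/√2, so ⟨-y|ψ⟩ = (5) / (√2·√13).
P = |5|² / 26 = 25/26.

0.962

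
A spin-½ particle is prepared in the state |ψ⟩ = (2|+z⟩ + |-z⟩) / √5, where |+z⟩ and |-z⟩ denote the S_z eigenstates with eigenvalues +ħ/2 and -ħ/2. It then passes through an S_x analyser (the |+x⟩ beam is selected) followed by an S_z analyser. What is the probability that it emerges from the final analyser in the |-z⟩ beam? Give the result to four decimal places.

0.4500

First analyser (S_x): P(|+x⟩) = |⟨+x|ψ⟩|² = 9/10.
After stage 1 the state is |+x⟩; P(|-z⟩) = |⟨-z|+x⟩|² = 1/2.
Joint probability = 9/10 × 1/2 = 0.4500.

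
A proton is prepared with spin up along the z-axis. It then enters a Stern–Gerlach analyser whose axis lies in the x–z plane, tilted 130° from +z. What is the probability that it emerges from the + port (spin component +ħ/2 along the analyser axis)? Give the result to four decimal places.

For spin-½, the probability of finding spin-up along an axis at angle θ to the initial spin direction is cos²(θ/2); spin-down is sin²(θ/2).
θ = 130°, so P = cos²(65°) ≈ 0.1786.

0.1786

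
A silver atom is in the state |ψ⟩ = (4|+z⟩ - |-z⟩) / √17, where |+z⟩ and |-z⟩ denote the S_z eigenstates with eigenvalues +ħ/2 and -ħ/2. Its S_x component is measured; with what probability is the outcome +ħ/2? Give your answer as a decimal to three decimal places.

|+x⟩ = (|+z⟩ + |-z⟩)/√2, so ⟨+x|ψ⟩ = (3) / (√2·√17).
P = |3|² / 34 = 9/34.

0.265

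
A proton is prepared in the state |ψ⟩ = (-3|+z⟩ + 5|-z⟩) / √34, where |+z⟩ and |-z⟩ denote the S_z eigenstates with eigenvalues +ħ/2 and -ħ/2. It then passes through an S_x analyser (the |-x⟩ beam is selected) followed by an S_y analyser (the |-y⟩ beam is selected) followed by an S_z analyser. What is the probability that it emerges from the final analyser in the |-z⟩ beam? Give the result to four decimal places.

0.2353

First analyser (S_x): P(|-x⟩) = |⟨-x|ψ⟩|² = 64/68.
After stage 1 the state is |-x⟩; P(|-y⟩) = |⟨-y|-x⟩|² = 1/2.
After stage 2 the state is |-y⟩; P(|-z⟩) = |⟨-z|-y⟩|² = 1/2.
Joint probability = 64/68 × 1/2 × 1/2 = 0.2353.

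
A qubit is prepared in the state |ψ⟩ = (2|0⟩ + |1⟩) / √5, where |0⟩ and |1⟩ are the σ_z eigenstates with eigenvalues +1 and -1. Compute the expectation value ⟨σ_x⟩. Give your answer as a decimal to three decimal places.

⟨σ_x⟩ = 2 Re(a* b)/(|a|²+|b|²) with a = 2, b = 1.
a* b = 2, so ⟨σ_x⟩ = 4/5.

0.800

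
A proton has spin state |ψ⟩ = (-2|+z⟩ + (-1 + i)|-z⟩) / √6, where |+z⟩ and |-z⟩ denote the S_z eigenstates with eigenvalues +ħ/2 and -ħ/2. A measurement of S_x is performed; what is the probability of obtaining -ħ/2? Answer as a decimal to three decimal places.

0.167

|-x⟩ = (|+z⟩ - |-z⟩)/√2, so ⟨-x|ψ⟩ = (-1 - i) / (√2·√6).
P = |-1 - i|² / 12 = 2/12.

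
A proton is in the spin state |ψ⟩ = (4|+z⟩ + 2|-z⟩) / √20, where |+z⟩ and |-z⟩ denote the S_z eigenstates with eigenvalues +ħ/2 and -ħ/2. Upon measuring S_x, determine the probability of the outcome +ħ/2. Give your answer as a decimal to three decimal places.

|+x⟩ = (|+z⟩ + |-z⟩)/√2, so ⟨+x|ψ⟩ = (6) / (√2·√20).
P = |6|² / 40 = 36/40.

0.900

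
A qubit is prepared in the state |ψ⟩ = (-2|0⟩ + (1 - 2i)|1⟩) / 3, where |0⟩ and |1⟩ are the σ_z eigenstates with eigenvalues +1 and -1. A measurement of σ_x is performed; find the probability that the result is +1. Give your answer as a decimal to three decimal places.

0.278

|+x⟩ = (|0⟩ + |1⟩)/√2, so ⟨+x|ψ⟩ = (-1 - 2i) / (√2·3).
P = |-1 - 2i|² / 18 = 5/18.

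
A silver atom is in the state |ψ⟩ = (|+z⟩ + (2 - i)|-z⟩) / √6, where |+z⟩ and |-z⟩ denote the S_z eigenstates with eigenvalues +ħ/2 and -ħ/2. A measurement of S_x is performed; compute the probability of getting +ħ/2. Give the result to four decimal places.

|+x⟩ = (|+z⟩ + |-z⟩)/√2, so ⟨+x|ψ⟩ = (3 - i) / (√2·√6).
P = |3 - i|² / 12 = 10/12.

0.8333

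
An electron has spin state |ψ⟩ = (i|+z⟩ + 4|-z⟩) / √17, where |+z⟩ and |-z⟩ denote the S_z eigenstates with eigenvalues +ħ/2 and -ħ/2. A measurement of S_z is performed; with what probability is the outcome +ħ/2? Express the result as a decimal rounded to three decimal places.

0.059

The +ħ/2 outcome corresponds to |+z⟩. Its amplitude in |ψ⟩ is i/√17.
P = |i|² / 17 = 1/17.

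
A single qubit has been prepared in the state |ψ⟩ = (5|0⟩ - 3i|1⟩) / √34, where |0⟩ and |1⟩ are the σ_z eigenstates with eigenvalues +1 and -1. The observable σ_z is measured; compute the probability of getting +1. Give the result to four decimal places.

The +1 outcome corresponds to |0⟩. Its amplitude in |ψ⟩ is 5/√34.
P = |5|² / 34 = 25/34.

0.7353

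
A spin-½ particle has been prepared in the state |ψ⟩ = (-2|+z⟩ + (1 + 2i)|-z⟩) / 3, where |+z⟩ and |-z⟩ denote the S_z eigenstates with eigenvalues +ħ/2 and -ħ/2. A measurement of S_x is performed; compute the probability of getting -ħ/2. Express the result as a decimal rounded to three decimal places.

|-x⟩ = (|+z⟩ - |-z⟩)/√2, so ⟨-x|ψ⟩ = (-3 - 2i) / (√2·3).
P = |-3 - 2i|² / 18 = 13/18.

0.722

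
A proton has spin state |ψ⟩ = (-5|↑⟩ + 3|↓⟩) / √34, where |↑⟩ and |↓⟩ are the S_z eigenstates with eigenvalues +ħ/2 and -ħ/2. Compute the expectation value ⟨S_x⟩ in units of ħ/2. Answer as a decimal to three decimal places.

-0.882

⟨σ_x⟩ = 2 Re(a* b)/(|a|²+|b|²) with a = -5, b = 3.
a* b = -15, so ⟨σ_x⟩ = -30/34.
⟨S_x⟩ = (ħ/2)·⟨σ_x⟩.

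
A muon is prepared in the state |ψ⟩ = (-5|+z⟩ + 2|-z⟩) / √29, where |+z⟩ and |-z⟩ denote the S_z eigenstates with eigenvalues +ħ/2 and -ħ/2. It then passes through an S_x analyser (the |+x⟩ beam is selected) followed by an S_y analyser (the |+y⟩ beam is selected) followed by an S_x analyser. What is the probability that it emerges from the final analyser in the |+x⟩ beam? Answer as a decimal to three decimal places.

First analyser (S_x): P(|+x⟩) = |⟨+x|ψ⟩|² = 9/58.
After stage 1 the state is |+x⟩; P(|+y⟩) = |⟨+y|+x⟩|² = 1/2.
After stage 2 the state is |+y⟩; P(|+x⟩) = |⟨+x|+y⟩|² = 1/2.
Joint probability = 9/58 × 1/2 × 1/2 = 0.039.

0.039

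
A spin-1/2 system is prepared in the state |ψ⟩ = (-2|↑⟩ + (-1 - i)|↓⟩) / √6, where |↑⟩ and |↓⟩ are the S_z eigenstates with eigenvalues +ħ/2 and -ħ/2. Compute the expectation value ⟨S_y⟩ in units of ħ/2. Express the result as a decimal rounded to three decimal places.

⟨σ_y⟩ = 2 Im(a* b)/(|a|²+|b|²) with a = -2, b = (-1 - i).
a* b = (2 + 2i), so ⟨σ_y⟩ = 4/6.
⟨S_y⟩ = (ħ/2)·⟨σ_y⟩.

0.667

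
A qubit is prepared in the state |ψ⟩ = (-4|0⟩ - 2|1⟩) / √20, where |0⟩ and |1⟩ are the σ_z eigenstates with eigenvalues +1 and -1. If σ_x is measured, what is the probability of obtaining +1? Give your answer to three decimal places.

0.900

|+x⟩ = (|0⟩ + |1⟩)/√2, so ⟨+x|ψ⟩ = (-6) / (√2·√20).
P = |-6|² / 40 = 36/40.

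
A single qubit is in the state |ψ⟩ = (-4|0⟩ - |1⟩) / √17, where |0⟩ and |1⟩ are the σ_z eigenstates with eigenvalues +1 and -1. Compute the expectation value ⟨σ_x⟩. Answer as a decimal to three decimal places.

0.471

⟨σ_x⟩ = 2 Re(a* b)/(|a|²+|b|²) with a = -4, b = -1.
a* b = 4, so ⟨σ_x⟩ = 8/17.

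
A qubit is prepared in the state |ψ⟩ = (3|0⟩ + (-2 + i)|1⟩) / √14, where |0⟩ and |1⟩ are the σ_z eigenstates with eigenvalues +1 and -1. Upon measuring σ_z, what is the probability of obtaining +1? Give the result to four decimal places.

The +1 outcome corresponds to |0⟩. Its amplitude in |ψ⟩ is 3/√14.
P = |3|² / 14 = 9/14.

0.6429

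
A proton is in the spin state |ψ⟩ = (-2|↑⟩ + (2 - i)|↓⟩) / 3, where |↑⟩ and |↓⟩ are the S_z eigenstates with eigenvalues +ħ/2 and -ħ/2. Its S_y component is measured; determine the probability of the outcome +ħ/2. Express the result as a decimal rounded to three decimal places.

|+y⟩ = (|↑⟩ + i|↓⟩)/√2, so ⟨+y|ψ⟩ = (-3 - 2i) / (√2·3).
P = |-3 - 2i|² / 18 = 13/18.

0.722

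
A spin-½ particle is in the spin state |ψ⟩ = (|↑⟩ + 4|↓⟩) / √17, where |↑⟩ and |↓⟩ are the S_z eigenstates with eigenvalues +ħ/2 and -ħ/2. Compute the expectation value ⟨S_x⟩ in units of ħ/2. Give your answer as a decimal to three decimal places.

⟨σ_x⟩ = 2 Re(a* b)/(|a|²+|b|²) with a = 1, b = 4.
a* b = 4, so ⟨σ_x⟩ = 8/17.
⟨S_x⟩ = (ħ/2)·⟨σ_x⟩.

0.471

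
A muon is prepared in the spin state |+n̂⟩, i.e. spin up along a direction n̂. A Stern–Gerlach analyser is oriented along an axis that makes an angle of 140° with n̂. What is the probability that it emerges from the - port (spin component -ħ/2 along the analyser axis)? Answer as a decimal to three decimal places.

For spin-½, the probability of finding spin-up along an axis at angle θ to the initial spin direction is cos²(θ/2); spin-down is sin²(θ/2).
θ = 140°, so P = sin²(70°) ≈ 0.883.

0.883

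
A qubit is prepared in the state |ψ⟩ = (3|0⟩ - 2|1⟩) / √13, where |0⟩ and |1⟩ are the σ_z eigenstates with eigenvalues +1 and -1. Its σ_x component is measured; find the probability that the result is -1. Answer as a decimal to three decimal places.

|-x⟩ = (|0⟩ - |1⟩)/√2, so ⟨-x|ψ⟩ = (5) / (√2·√13).
P = |5|² / 26 = 25/26.

0.962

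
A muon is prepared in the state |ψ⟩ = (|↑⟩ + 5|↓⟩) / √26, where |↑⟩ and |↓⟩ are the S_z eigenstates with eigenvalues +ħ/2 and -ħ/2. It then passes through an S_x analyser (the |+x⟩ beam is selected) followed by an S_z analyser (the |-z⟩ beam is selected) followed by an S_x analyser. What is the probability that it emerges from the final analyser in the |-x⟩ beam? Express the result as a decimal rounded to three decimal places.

0.173

First analyser (S_x): P(|+x⟩) = |⟨+x|ψ⟩|² = 36/52.
After stage 1 the state is |+x⟩; P(|-z⟩) = |⟨-z|+x⟩|² = 1/2.
After stage 2 the state is |-z⟩; P(|-x⟩) = |⟨-x|-z⟩|² = 1/2.
Joint probability = 36/52 × 1/2 × 1/2 = 0.173.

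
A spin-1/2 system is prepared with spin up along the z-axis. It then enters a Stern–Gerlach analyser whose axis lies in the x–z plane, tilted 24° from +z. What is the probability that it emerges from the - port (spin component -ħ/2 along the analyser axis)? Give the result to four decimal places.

For spin-½, the probability of finding spin-up along an axis at angle θ to the initial spin direction is cos²(θ/2); spin-down is sin²(θ/2).
θ = 24°, so P = sin²(12°) ≈ 0.0432.

0.0432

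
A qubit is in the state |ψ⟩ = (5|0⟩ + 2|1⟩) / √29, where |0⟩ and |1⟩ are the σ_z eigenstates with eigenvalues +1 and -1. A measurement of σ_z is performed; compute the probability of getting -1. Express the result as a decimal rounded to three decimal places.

0.138

The -1 outcome corresponds to |1⟩. Its amplitude in |ψ⟩ is 2/√29.
P = |2|² / 29 = 4/29.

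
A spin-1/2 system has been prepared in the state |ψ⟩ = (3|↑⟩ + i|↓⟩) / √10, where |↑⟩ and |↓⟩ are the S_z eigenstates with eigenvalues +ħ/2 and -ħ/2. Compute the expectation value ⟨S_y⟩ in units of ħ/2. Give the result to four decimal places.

0.6000

⟨σ_y⟩ = 2 Im(a* b)/(|a|²+|b|²) with a = 3, b = i.
a* b = 3i, so ⟨σ_y⟩ = 6/10.
⟨S_y⟩ = (ħ/2)·⟨σ_y⟩.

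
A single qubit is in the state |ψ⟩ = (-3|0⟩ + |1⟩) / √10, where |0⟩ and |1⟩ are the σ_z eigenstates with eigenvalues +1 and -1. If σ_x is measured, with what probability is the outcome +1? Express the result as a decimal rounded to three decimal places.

0.200

|+x⟩ = (|0⟩ + |1⟩)/√2, so ⟨+x|ψ⟩ = (-2) / (√2·√10).
P = |-2|² / 20 = 4/20.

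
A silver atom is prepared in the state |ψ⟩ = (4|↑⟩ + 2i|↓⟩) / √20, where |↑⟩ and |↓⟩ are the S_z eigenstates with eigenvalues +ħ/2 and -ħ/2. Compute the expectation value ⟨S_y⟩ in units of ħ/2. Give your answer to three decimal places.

0.800

⟨σ_y⟩ = 2 Im(a* b)/(|a|²+|b|²) with a = 4, b = 2i.
a* b = 8i, so ⟨σ_y⟩ = 16/20.
⟨S_y⟩ = (ħ/2)·⟨σ_y⟩.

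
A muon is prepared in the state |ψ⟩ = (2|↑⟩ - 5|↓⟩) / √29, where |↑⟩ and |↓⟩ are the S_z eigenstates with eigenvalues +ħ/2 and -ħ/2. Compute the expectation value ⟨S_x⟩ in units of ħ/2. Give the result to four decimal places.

⟨σ_x⟩ = 2 Re(a* b)/(|a|²+|b|²) with a = 2, b = -5.
a* b = -10, so ⟨σ_x⟩ = -20/29.
⟨S_x⟩ = (ħ/2)·⟨σ_x⟩.

-0.6897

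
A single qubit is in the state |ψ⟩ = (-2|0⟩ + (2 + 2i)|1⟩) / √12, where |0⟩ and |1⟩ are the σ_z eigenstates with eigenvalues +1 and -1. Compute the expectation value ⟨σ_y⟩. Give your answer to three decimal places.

-0.667

⟨σ_y⟩ = 2 Im(a* b)/(|a|²+|b|²) with a = -2, b = (2 + 2i).
a* b = (-4 - 4i), so ⟨σ_y⟩ = -8/12.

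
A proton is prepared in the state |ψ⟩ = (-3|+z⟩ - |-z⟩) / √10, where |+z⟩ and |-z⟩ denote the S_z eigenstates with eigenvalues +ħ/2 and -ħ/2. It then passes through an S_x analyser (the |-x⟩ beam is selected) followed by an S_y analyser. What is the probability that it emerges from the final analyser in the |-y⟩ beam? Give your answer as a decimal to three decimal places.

0.100

First analyser (S_x): P(|-x⟩) = |⟨-x|ψ⟩|² = 4/20.
After stage 1 the state is |-x⟩; P(|-y⟩) = |⟨-y|-x⟩|² = 1/2.
Joint probability = 4/20 × 1/2 = 0.100.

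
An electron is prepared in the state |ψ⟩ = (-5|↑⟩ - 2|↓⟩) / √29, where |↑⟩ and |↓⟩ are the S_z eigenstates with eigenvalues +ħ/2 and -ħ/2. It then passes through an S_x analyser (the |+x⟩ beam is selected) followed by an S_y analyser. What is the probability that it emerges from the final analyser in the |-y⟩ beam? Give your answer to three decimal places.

First analyser (S_x): P(|+x⟩) = |⟨+x|ψ⟩|² = 49/58.
After stage 1 the state is |+x⟩; P(|-y⟩) = |⟨-y|+x⟩|² = 1/2.
Joint probability = 49/58 × 1/2 = 0.422.

0.422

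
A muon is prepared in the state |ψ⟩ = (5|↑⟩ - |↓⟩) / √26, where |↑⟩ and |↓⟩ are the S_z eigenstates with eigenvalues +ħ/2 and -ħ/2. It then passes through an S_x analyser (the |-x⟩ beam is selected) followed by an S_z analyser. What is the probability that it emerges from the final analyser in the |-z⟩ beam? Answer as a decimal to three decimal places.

First analyser (S_x): P(|-x⟩) = |⟨-x|ψ⟩|² = 36/52.
After stage 1 the state is |-x⟩; P(|-z⟩) = |⟨-z|-x⟩|² = 1/2.
Joint probability = 36/52 × 1/2 = 0.346.

0.346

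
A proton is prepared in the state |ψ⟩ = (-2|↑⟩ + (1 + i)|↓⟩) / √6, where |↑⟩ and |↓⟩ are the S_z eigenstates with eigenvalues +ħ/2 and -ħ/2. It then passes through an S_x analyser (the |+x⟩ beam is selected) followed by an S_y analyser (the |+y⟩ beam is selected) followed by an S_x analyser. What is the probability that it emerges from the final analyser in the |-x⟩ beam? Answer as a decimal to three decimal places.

First analyser (S_x): P(|+x⟩) = |⟨+x|ψ⟩|² = 2/12.
After stage 1 the state is |+x⟩; P(|+y⟩) = |⟨+y|+x⟩|² = 1/2.
After stage 2 the state is |+y⟩; P(|-x⟩) = |⟨-x|+y⟩|² = 1/2.
Joint probability = 2/12 × 1/2 × 1/2 = 0.042.

0.042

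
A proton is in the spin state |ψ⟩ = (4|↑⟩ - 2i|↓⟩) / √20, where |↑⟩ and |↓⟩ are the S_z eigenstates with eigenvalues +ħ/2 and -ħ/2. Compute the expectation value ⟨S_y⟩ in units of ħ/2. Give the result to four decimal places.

-0.8000

⟨σ_y⟩ = 2 Im(a* b)/(|a|²+|b|²) with a = 4, b = -2i.
a* b = -8i, so ⟨σ_y⟩ = -16/20.
⟨S_y⟩ = (ħ/2)·⟨σ_y⟩.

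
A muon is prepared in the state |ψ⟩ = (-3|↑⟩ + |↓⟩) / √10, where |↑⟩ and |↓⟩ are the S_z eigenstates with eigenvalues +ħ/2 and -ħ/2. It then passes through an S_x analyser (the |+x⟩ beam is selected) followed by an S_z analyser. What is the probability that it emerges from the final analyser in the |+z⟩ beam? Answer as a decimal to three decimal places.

First analyser (S_x): P(|+x⟩) = |⟨+x|ψ⟩|² = 4/20.
After stage 1 the state is |+x⟩; P(|+z⟩) = |⟨+z|+x⟩|² = 1/2.
Joint probability = 4/20 × 1/2 = 0.100.

0.100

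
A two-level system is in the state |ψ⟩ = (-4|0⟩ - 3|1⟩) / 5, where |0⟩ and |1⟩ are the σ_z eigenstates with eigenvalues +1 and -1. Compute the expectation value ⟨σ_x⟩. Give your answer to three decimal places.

0.960

⟨σ_x⟩ = 2 Re(a* b)/(|a|²+|b|²) with a = -4, b = -3.
a* b = 12, so ⟨σ_x⟩ = 24/25.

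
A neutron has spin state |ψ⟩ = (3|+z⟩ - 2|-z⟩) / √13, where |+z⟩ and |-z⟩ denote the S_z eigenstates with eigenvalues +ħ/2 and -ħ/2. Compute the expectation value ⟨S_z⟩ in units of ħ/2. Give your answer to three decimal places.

⟨σ_z⟩ = |a|² - |b|² divided by |a|²+|b|², with a, b the |+z⟩, |-z⟩ amplitudes.
= (9 - 4)/13 = 5/13.
⟨S_z⟩ = (ħ/2)·⟨σ_z⟩.

0.385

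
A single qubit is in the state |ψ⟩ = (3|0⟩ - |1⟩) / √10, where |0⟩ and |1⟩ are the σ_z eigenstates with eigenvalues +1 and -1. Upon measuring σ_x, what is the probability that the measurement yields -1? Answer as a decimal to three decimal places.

|-x⟩ = (|0⟩ - |1⟩)/√2, so ⟨-x|ψ⟩ = (4) / (√2·√10).
P = |4|² / 20 = 16/20.

0.800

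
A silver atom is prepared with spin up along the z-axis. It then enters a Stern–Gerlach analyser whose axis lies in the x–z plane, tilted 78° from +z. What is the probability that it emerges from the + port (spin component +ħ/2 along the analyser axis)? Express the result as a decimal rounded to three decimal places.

For spin-½, the probability of finding spin-up along an axis at angle θ to the initial spin direction is cos²(θ/2); spin-down is sin²(θ/2).
θ = 78°, so P = cos²(39°) ≈ 0.604.

0.604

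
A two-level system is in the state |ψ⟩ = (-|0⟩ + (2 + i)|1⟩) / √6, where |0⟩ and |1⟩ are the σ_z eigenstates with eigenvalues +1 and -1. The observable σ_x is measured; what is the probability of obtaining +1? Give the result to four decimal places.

|+x⟩ = (|0⟩ + |1⟩)/√2, so ⟨+x|ψ⟩ = (1 + i) / (√2·√6).
P = |1 + i|² / 12 = 2/12.

0.1667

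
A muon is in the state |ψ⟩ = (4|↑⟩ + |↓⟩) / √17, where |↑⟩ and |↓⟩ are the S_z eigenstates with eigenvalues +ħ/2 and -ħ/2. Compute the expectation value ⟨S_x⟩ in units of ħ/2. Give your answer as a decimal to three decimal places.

⟨σ_x⟩ = 2 Re(a* b)/(|a|²+|b|²) with a = 4, b = 1.
a* b = 4, so ⟨σ_x⟩ = 8/17.
⟨S_x⟩ = (ħ/2)·⟨σ_x⟩.

0.471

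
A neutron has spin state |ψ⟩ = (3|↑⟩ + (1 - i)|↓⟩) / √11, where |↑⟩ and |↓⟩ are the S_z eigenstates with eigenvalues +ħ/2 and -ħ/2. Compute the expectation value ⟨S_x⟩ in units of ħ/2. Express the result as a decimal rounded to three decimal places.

⟨σ_x⟩ = 2 Re(a* b)/(|a|²+|b|²) with a = 3, b = (1 - i).
a* b = (3 - 3i), so ⟨σ_x⟩ = 6/11.
⟨S_x⟩ = (ħ/2)·⟨σ_x⟩.

0.545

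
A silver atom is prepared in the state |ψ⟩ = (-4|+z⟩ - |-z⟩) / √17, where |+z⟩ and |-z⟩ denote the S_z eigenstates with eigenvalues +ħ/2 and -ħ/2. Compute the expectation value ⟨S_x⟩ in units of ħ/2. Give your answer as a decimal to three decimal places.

⟨σ_x⟩ = 2 Re(a* b)/(|a|²+|b|²) with a = -4, b = -1.
a* b = 4, so ⟨σ_x⟩ = 8/17.
⟨S_x⟩ = (ħ/2)·⟨σ_x⟩.

0.471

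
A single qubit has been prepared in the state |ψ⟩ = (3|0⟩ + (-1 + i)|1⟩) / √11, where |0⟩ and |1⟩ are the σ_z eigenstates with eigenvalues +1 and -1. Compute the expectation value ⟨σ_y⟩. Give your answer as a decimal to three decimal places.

0.545

⟨σ_y⟩ = 2 Im(a* b)/(|a|²+|b|²) with a = 3, b = (-1 + i).
a* b = (-3 + 3i), so ⟨σ_y⟩ = 6/11.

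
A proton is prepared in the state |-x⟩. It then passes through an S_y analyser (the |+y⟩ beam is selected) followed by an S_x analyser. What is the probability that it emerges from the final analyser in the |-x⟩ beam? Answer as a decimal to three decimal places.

0.250

First analyser (S_y): from |-x⟩, P(|+y⟩) = 1/2.
After stage 1 the state is |+y⟩; P(|-x⟩) = |⟨-x|+y⟩|² = 1/2.
Joint probability = 1/2 × 1/2 = 0.250.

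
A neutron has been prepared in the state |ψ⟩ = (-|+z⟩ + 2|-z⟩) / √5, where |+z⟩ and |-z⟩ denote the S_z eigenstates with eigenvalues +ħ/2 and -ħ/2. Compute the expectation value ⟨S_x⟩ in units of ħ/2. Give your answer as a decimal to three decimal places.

-0.800

⟨σ_x⟩ = 2 Re(a* b)/(|a|²+|b|²) with a = -1, b = 2.
a* b = -2, so ⟨σ_x⟩ = -4/5.
⟨S_x⟩ = (ħ/2)·⟨σ_x⟩.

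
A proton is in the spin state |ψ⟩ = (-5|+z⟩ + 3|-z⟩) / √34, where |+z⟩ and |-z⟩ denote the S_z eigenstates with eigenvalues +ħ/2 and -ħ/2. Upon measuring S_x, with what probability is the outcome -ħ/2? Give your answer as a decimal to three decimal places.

0.941

|-x⟩ = (|+z⟩ - |-z⟩)/√2, so ⟨-x|ψ⟩ = (-8) / (√2·√34).
P = |-8|² / 68 = 64/68.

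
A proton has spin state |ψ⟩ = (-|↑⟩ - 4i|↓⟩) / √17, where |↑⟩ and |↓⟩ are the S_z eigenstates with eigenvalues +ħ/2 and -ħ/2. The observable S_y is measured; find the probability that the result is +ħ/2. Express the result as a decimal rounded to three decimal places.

|+y⟩ = (|↑⟩ + i|↓⟩)/√2, so ⟨+y|ψ⟩ = (-5) / (√2·√17).
P = |-5|² / 34 = 25/34.

0.735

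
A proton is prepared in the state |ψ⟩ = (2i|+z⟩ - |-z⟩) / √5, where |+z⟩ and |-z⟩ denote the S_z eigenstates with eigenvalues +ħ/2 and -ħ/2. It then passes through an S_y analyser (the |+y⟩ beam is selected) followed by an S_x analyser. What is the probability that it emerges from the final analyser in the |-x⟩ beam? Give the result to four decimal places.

0.4500

First analyser (S_y): P(|+y⟩) = |⟨+y|ψ⟩|² = 9/10.
After stage 1 the state is |+y⟩; P(|-x⟩) = |⟨-x|+y⟩|² = 1/2.
Joint probability = 9/10 × 1/2 = 0.4500.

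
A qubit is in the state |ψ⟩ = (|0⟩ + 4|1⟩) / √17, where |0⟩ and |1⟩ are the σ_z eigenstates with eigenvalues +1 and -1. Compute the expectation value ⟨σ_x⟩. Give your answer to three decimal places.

0.471

⟨σ_x⟩ = 2 Re(a* b)/(|a|²+|b|²) with a = 1, b = 4.
a* b = 4, so ⟨σ_x⟩ = 8/17.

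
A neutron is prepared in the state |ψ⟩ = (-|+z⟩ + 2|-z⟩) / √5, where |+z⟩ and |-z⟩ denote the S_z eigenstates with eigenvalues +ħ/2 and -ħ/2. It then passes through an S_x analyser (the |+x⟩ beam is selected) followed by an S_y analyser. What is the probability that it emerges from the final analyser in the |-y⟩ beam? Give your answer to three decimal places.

0.050

First analyser (S_x): P(|+x⟩) = |⟨+x|ψ⟩|² = 1/10.
After stage 1 the state is |+x⟩; P(|-y⟩) = |⟨-y|+x⟩|² = 1/2.
Joint probability = 1/10 × 1/2 = 0.050.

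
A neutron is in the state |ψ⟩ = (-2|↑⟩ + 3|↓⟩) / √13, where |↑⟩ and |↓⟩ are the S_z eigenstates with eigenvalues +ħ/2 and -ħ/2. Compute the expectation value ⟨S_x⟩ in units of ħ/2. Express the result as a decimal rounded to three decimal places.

-0.923

⟨σ_x⟩ = 2 Re(a* b)/(|a|²+|b|²) with a = -2, b = 3.
a* b = -6, so ⟨σ_x⟩ = -12/13.
⟨S_x⟩ = (ħ/2)·⟨σ_x⟩.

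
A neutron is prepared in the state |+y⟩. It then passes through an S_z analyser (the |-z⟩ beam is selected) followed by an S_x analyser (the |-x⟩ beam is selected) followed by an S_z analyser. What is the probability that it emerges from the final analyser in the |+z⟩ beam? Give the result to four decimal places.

First analyser (S_z): from |+y⟩, P(|-z⟩) = 1/2.
After stage 1 the state is |-z⟩; P(|-x⟩) = |⟨-x|-z⟩|² = 1/2.
After stage 2 the state is |-x⟩; P(|+z⟩) = |⟨+z|-x⟩|² = 1/2.
Joint probability = 1/2 × 1/2 × 1/2 = 0.1250.

0.1250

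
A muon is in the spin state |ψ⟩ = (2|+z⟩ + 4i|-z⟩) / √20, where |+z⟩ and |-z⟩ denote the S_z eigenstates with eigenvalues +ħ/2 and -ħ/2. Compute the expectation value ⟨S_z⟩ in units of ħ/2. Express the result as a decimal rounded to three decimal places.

⟨σ_z⟩ = |a|² - |b|² divided by |a|²+|b|², with a, b the |+z⟩, |-z⟩ amplitudes.
= (4 - 16)/20 = -12/20.
⟨S_z⟩ = (ħ/2)·⟨σ_z⟩.

-0.600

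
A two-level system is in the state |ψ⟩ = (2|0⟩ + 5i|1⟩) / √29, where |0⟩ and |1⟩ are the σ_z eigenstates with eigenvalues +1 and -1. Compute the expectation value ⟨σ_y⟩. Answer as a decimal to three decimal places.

0.690

⟨σ_y⟩ = 2 Im(a* b)/(|a|²+|b|²) with a = 2, b = 5i.
a* b = 10i, so ⟨σ_y⟩ = 20/29.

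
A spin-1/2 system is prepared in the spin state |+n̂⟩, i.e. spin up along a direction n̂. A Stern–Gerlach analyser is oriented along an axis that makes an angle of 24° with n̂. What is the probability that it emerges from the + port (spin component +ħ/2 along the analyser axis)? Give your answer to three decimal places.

0.957

For spin-½, the probability of finding spin-up along an axis at angle θ to the initial spin direction is cos²(θ/2); spin-down is sin²(θ/2).
θ = 24°, so P = cos²(12°) ≈ 0.957.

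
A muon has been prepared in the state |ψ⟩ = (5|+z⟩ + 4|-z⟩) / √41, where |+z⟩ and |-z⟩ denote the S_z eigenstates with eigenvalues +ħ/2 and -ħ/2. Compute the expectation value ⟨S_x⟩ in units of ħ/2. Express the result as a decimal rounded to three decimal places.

⟨σ_x⟩ = 2 Re(a* b)/(|a|²+|b|²) with a = 5, b = 4.
a* b = 20, so ⟨σ_x⟩ = 40/41.
⟨S_x⟩ = (ħ/2)·⟨σ_x⟩.

0.976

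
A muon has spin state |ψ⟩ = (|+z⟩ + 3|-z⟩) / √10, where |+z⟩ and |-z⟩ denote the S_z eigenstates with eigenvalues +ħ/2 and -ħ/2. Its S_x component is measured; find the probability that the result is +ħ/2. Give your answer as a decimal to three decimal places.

0.800

|+x⟩ = (|+z⟩ + |-z⟩)/√2, so ⟨+x|ψ⟩ = (4) / (√2·√10).
P = |4|² / 20 = 16/20.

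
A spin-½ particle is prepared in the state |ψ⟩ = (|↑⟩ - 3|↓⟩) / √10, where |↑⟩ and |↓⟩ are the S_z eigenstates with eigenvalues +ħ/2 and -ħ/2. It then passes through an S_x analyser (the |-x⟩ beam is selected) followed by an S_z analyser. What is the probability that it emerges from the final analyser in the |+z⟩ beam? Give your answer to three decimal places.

First analyser (S_x): P(|-x⟩) = |⟨-x|ψ⟩|² = 16/20.
After stage 1 the state is |-x⟩; P(|+z⟩) = |⟨+z|-x⟩|² = 1/2.
Joint probability = 16/20 × 1/2 = 0.400.

0.400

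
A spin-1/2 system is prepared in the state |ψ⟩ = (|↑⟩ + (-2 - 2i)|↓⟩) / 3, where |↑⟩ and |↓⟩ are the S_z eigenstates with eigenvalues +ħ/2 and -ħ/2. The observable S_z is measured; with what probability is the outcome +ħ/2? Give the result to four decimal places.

The +ħ/2 outcome corresponds to |↑⟩. Its amplitude in |ψ⟩ is 1/3.
P = |1|² / 9 = 1/9.

0.1111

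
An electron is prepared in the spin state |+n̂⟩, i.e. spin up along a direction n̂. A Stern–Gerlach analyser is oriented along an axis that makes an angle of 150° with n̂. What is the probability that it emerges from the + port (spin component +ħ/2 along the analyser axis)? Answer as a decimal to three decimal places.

For spin-½, the probability of finding spin-up along an axis at angle θ to the initial spin direction is cos²(θ/2); spin-down is sin²(θ/2).
θ = 150°, so P = cos²(75°) ≈ 0.067.

0.067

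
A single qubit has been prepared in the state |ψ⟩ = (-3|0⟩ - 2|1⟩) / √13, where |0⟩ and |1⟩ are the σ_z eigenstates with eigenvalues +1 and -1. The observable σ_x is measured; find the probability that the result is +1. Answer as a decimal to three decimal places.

0.962

|+x⟩ = (|0⟩ + |1⟩)/√2, so ⟨+x|ψ⟩ = (-5) / (√2·√13).
P = |-5|² / 26 = 25/26.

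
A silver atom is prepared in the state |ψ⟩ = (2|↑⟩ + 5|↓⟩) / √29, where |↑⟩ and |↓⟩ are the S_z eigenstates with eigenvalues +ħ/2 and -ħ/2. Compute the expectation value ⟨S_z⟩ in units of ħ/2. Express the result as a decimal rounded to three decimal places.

-0.724

⟨σ_z⟩ = |a|² - |b|² divided by |a|²+|b|², with a, b the |↑⟩, |↓⟩ amplitudes.
= (4 - 25)/29 = -21/29.
⟨S_z⟩ = (ħ/2)·⟨σ_z⟩.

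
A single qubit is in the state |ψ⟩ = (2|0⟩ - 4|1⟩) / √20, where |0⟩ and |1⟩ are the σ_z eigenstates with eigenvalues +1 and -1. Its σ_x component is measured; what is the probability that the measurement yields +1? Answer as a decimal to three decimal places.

0.100

|+x⟩ = (|0⟩ + |1⟩)/√2, so ⟨+x|ψ⟩ = (-2) / (√2·√20).
P = |-2|² / 40 = 4/40.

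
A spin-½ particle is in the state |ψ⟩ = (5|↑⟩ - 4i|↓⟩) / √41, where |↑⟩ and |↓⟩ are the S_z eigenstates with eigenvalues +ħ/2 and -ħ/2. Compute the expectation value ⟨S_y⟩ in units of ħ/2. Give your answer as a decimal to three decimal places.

⟨σ_y⟩ = 2 Im(a* b)/(|a|²+|b|²) with a = 5, b = -4i.
a* b = -20i, so ⟨σ_y⟩ = -40/41.
⟨S_y⟩ = (ħ/2)·⟨σ_y⟩.

-0.976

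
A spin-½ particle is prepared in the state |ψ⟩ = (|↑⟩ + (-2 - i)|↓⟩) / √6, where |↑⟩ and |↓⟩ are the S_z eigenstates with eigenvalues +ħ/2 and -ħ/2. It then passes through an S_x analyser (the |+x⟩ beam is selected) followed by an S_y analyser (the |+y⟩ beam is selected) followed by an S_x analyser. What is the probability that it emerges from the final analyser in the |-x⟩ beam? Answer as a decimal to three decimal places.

First analyser (S_x): P(|+x⟩) = |⟨+x|ψ⟩|² = 2/12.
After stage 1 the state is |+x⟩; P(|+y⟩) = |⟨+y|+x⟩|² = 1/2.
After stage 2 the state is |+y⟩; P(|-x⟩) = |⟨-x|+y⟩|² = 1/2.
Joint probability = 2/12 × 1/2 × 1/2 = 0.042.

0.042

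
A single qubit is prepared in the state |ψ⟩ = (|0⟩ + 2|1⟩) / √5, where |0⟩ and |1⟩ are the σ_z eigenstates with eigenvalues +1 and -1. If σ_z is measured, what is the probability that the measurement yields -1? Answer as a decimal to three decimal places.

0.800

The -1 outcome corresponds to |1⟩. Its amplitude in |ψ⟩ is 2/√5.
P = |2|² / 5 = 4/5.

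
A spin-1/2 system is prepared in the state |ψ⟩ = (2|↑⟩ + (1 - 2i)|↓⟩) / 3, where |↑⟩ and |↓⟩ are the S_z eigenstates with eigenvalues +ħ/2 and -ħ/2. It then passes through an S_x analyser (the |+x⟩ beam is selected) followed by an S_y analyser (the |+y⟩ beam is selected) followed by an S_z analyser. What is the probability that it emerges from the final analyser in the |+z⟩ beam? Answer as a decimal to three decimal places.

0.181

First analyser (S_x): P(|+x⟩) = |⟨+x|ψ⟩|² = 13/18.
After stage 1 the state is |+x⟩; P(|+y⟩) = |⟨+y|+x⟩|² = 1/2.
After stage 2 the state is |+y⟩; P(|+z⟩) = |⟨+z|+y⟩|² = 1/2.
Joint probability = 13/18 × 1/2 × 1/2 = 0.181.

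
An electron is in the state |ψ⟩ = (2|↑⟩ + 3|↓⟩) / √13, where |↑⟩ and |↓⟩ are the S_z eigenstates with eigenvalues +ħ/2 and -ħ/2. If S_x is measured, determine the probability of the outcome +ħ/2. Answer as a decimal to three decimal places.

|+x⟩ = (|↑⟩ + |↓⟩)/√2, so ⟨+x|ψ⟩ = (5) / (√2·√13).
P = |5|² / 26 = 25/26.

0.962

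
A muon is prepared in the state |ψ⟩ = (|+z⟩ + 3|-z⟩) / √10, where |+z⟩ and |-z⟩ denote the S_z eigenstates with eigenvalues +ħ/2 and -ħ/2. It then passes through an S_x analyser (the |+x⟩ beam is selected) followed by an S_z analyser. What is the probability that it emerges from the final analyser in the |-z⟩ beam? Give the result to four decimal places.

First analyser (S_x): P(|+x⟩) = |⟨+x|ψ⟩|² = 16/20.
After stage 1 the state is |+x⟩; P(|-z⟩) = |⟨-z|+x⟩|² = 1/2.
Joint probability = 16/20 × 1/2 = 0.4000.

0.4000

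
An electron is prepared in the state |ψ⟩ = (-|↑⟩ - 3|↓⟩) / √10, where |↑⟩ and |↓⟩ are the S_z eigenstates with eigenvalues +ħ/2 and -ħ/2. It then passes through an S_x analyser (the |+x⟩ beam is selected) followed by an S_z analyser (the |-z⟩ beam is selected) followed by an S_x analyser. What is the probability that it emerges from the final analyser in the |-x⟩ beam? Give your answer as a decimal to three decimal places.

0.200

First analyser (S_x): P(|+x⟩) = |⟨+x|ψ⟩|² = 16/20.
After stage 1 the state is |+x⟩; P(|-z⟩) = |⟨-z|+x⟩|² = 1/2.
After stage 2 the state is |-z⟩; P(|-x⟩) = |⟨-x|-z⟩|² = 1/2.
Joint probability = 16/20 × 1/2 × 1/2 = 0.200.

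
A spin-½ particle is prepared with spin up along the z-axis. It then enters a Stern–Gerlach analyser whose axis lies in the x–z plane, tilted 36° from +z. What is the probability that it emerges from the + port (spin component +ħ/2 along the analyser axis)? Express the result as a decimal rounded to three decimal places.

For spin-½, the probability of finding spin-up along an axis at angle θ to the initial spin direction is cos²(θ/2); spin-down is sin²(θ/2).
θ = 36°, so P = cos²(18°) ≈ 0.905.

0.905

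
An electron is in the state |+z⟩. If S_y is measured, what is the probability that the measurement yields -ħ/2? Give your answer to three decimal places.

In the S_z basis, |+z⟩ = |↑⟩ and |-y⟩ = (|↑⟩ - i|↓⟩)/√2.
|⟨-y|+z⟩|² = 1/2.

0.500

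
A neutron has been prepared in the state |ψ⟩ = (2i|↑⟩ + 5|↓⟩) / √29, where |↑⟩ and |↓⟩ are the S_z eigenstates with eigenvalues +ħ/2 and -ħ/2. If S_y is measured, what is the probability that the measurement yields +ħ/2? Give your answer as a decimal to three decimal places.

0.155

|+y⟩ = (|↑⟩ + i|↓⟩)/√2, so ⟨+y|ψ⟩ = (-3i) / (√2·√29).
P = |-3i|² / 58 = 9/58.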